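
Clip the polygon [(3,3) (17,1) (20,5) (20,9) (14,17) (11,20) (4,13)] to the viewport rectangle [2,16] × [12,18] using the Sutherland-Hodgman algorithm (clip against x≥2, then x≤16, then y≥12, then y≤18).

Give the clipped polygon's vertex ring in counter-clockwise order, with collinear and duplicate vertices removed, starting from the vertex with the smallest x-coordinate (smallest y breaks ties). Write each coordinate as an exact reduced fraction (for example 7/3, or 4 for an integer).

1. After x ≥ 2: [(3,3) (17,1) (20,5) (20,9) (14,17) (11,20) (4,13)]
2. After x ≤ 16: [(3,3) (16,8/7) (16,43/3) (14,17) (11,20) (4,13)]
3. After y ≥ 12: [(39/10,12) (16,12) (16,43/3) (14,17) (11,20) (4,13)]
4. After y ≤ 18: [(39/10,12) (16,12) (16,43/3) (14,17) (13,18) (9,18) (4,13)]
5. Canonical ring: [(39/10,12) (16,12) (16,43/3) (14,17) (13,18) (9,18) (4,13)]

Clipped polygon: [(39/10,12) (16,12) (16,43/3) (14,17) (13,18) (9,18) (4,13)]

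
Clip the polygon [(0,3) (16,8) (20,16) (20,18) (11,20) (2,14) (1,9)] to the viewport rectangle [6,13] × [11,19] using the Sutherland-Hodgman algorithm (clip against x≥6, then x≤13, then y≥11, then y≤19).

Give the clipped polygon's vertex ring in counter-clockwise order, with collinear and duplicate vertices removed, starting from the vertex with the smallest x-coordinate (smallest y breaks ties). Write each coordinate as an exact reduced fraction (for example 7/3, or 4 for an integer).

Clipped polygon: [(6,11) (13,11) (13,19) (19/2,19) (6,50/3)]

1. After x ≥ 6: [(6,39/8) (16,8) (20,16) (20,18) (11,20) (6,50/3)]
2. After x ≤ 13: [(6,39/8) (13,113/16) (13,176/9) (11,20) (6,50/3)]
3. After y ≥ 11: [(6,11) (13,11) (13,176/9) (11,20) (6,50/3)]
4. After y ≤ 19: [(6,11) (13,11) (13,19) (19/2,19) (6,50/3)]
5. Canonical ring: [(6,11) (13,11) (13,19) (19/2,19) (6,50/3)]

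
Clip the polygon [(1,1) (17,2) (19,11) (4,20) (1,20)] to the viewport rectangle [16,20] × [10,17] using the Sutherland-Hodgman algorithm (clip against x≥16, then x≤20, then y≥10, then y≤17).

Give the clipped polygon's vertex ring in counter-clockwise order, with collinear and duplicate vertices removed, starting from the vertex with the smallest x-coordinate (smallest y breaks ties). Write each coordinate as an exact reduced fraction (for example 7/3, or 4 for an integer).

Clipped polygon: [(16,10) (169/9,10) (19,11) (16,64/5)]

1. After x ≥ 16: [(16,31/16) (17,2) (19,11) (16,64/5)]
2. After x ≤ 20: [(16,31/16) (17,2) (19,11) (16,64/5)]
3. After y ≥ 10: [(16,10) (169/9,10) (19,11) (16,64/5)]
4. After y ≤ 17: [(16,10) (169/9,10) (19,11) (16,64/5)]
5. Canonical ring: [(16,10) (169/9,10) (19,11) (16,64/5)]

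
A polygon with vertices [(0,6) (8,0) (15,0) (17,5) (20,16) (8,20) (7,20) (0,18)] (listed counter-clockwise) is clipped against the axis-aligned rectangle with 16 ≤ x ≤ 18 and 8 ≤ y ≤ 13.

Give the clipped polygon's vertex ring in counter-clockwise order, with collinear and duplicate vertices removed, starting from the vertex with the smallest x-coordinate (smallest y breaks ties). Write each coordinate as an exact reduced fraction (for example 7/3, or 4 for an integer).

1. After x ≥ 16: [(16,5/2) (17,5) (20,16) (16,52/3)]
2. After x ≤ 18: [(16,5/2) (17,5) (18,26/3) (18,50/3) (16,52/3)]
3. After y ≥ 8: [(16,8) (196/11,8) (18,26/3) (18,50/3) (16,52/3)]
4. After y ≤ 13: [(16,13) (16,8) (196/11,8) (18,26/3) (18,13)]
5. Canonical ring: [(16,8) (196/11,8) (18,26/3) (18,13) (16,13)]

Clipped polygon: [(16,8) (196/11,8) (18,26/3) (18,13) (16,13)]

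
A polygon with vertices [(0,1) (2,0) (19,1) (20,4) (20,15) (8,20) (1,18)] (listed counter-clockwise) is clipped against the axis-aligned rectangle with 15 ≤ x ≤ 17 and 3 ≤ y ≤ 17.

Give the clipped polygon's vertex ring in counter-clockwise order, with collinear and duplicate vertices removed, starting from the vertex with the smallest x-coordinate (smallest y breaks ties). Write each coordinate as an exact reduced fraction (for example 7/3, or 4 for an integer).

1. After x ≥ 15: [(15,13/17) (19,1) (20,4) (20,15) (15,205/12)]
2. After x ≤ 17: [(15,13/17) (17,15/17) (17,65/4) (15,205/12)]
3. After y ≥ 3: [(15,3) (17,3) (17,65/4) (15,205/12)]
4. After y ≤ 17: [(15,17) (15,3) (17,3) (17,65/4) (76/5,17)]
5. Canonical ring: [(15,3) (17,3) (17,65/4) (76/5,17) (15,17)]

Clipped polygon: [(15,3) (17,3) (17,65/4) (76/5,17) (15,17)]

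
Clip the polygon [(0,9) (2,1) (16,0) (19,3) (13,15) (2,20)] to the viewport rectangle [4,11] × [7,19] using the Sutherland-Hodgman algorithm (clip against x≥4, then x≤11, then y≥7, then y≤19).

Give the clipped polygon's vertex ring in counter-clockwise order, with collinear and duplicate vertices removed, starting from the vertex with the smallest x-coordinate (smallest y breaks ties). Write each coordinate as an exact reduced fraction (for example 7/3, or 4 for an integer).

Clipped polygon: [(4,7) (11,7) (11,175/11) (21/5,19) (4,19)]

1. After x ≥ 4: [(4,6/7) (16,0) (19,3) (13,15) (4,210/11)]
2. After x ≤ 11: [(4,6/7) (11,5/14) (11,175/11) (4,210/11)]
3. After y ≥ 7: [(4,7) (11,7) (11,175/11) (4,210/11)]
4. After y ≤ 19: [(4,19) (4,7) (11,7) (11,175/11) (21/5,19)]
5. Canonical ring: [(4,7) (11,7) (11,175/11) (21/5,19) (4,19)]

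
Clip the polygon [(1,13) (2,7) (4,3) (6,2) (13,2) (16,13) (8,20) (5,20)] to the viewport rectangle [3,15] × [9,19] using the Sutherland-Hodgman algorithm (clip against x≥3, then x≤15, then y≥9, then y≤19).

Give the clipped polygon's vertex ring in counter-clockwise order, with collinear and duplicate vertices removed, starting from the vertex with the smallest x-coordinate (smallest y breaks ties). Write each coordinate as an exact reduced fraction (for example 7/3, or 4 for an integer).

Clipped polygon: [(3,9) (164/11,9) (15,28/3) (15,111/8) (64/7,19) (31/7,19) (3,33/2)]

1. After x ≥ 3: [(3,33/2) (3,5) (4,3) (6,2) (13,2) (16,13) (8,20) (5,20)]
2. After x ≤ 15: [(3,33/2) (3,5) (4,3) (6,2) (13,2) (15,28/3) (15,111/8) (8,20) (5,20)]
3. After y ≥ 9: [(3,33/2) (3,9) (164/11,9) (15,28/3) (15,111/8) (8,20) (5,20)]
4. After y ≤ 19: [(31/7,19) (3,33/2) (3,9) (164/11,9) (15,28/3) (15,111/8) (64/7,19)]
5. Canonical ring: [(3,9) (164/11,9) (15,28/3) (15,111/8) (64/7,19) (31/7,19) (3,33/2)]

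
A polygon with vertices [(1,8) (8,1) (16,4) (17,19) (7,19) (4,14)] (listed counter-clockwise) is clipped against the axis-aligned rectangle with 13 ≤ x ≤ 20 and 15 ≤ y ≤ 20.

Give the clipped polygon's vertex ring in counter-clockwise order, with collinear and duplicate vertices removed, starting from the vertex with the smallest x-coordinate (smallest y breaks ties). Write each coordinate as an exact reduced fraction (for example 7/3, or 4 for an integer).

Clipped polygon: [(13,15) (251/15,15) (17,19) (13,19)]

1. After x ≥ 13: [(13,23/8) (16,4) (17,19) (13,19)]
2. After x ≤ 20: [(13,23/8) (16,4) (17,19) (13,19)]
3. After y ≥ 15: [(13,15) (251/15,15) (17,19) (13,19)]
4. After y ≤ 20: [(13,15) (251/15,15) (17,19) (13,19)]
5. Canonical ring: [(13,15) (251/15,15) (17,19) (13,19)]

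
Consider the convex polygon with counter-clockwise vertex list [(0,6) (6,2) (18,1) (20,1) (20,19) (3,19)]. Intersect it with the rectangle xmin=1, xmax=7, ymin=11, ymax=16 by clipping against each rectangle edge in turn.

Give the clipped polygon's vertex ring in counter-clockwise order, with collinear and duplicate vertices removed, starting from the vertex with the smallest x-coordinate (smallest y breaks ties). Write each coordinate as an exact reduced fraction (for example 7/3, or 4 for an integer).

1. After x ≥ 1: [(1,31/3) (1,16/3) (6,2) (18,1) (20,1) (20,19) (3,19)]
2. After x ≤ 7: [(1,31/3) (1,16/3) (6,2) (7,23/12) (7,19) (3,19)]
3. After y ≥ 11: [(15/13,11) (7,11) (7,19) (3,19)]
4. After y ≤ 16: [(30/13,16) (15/13,11) (7,11) (7,16)]
5. Canonical ring: [(15/13,11) (7,11) (7,16) (30/13,16)]

Clipped polygon: [(15/13,11) (7,11) (7,16) (30/13,16)]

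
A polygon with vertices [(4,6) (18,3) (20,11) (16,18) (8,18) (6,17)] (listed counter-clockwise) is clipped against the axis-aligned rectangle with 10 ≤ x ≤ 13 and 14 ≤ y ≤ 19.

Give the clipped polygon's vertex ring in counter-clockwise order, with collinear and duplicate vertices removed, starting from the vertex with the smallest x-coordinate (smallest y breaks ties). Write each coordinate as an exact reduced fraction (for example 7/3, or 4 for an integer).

1. After x ≥ 10: [(10,33/7) (18,3) (20,11) (16,18) (10,18)]
2. After x ≤ 13: [(10,33/7) (13,57/14) (13,18) (10,18)]
3. After y ≥ 14: [(10,14) (13,14) (13,18) (10,18)]
4. After y ≤ 19: [(10,14) (13,14) (13,18) (10,18)]
5. Canonical ring: [(10,14) (13,14) (13,18) (10,18)]

Clipped polygon: [(10,14) (13,14) (13,18) (10,18)]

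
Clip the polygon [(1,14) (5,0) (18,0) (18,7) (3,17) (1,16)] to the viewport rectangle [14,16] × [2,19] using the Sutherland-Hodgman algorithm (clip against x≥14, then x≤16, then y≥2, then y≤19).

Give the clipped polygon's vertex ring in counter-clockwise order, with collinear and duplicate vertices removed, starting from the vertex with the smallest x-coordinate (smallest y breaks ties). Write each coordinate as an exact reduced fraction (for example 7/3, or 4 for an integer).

1. After x ≥ 14: [(14,0) (18,0) (18,7) (14,29/3)]
2. After x ≤ 16: [(14,0) (16,0) (16,25/3) (14,29/3)]
3. After y ≥ 2: [(14,2) (16,2) (16,25/3) (14,29/3)]
4. After y ≤ 19: [(14,2) (16,2) (16,25/3) (14,29/3)]
5. Canonical ring: [(14,2) (16,2) (16,25/3) (14,29/3)]

Clipped polygon: [(14,2) (16,2) (16,25/3) (14,29/3)]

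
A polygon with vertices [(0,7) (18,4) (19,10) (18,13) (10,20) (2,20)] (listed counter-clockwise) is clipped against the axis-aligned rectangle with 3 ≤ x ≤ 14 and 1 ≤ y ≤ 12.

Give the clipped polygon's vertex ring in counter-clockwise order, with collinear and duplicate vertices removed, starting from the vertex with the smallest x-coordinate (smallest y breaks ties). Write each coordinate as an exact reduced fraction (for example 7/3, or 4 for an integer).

Clipped polygon: [(3,13/2) (14,14/3) (14,12) (3,12)]

1. After x ≥ 3: [(3,13/2) (18,4) (19,10) (18,13) (10,20) (3,20)]
2. After x ≤ 14: [(3,13/2) (14,14/3) (14,33/2) (10,20) (3,20)]
3. After y ≥ 1: [(3,13/2) (14,14/3) (14,33/2) (10,20) (3,20)]
4. After y ≤ 12: [(3,12) (3,13/2) (14,14/3) (14,12)]
5. Canonical ring: [(3,13/2) (14,14/3) (14,12) (3,12)]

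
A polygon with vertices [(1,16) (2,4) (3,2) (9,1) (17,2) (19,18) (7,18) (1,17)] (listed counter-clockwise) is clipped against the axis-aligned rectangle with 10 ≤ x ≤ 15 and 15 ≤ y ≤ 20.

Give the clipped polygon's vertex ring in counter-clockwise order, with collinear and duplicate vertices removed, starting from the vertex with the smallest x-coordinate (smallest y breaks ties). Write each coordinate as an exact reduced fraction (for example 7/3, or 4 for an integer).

1. After x ≥ 10: [(10,9/8) (17,2) (19,18) (10,18)]
2. After x ≤ 15: [(10,9/8) (15,7/4) (15,18) (10,18)]
3. After y ≥ 15: [(10,15) (15,15) (15,18) (10,18)]
4. After y ≤ 20: [(10,15) (15,15) (15,18) (10,18)]
5. Canonical ring: [(10,15) (15,15) (15,18) (10,18)]

Clipped polygon: [(10,15) (15,15) (15,18) (10,18)]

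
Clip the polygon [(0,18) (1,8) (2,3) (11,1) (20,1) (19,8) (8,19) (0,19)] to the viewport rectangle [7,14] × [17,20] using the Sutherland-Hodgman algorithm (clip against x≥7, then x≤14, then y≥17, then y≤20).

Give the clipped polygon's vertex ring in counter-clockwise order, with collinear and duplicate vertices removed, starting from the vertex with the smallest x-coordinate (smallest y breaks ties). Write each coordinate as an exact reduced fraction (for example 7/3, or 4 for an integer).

1. After x ≥ 7: [(7,17/9) (11,1) (20,1) (19,8) (8,19) (7,19)]
2. After x ≤ 14: [(7,17/9) (11,1) (14,1) (14,13) (8,19) (7,19)]
3. After y ≥ 17: [(7,17) (10,17) (8,19) (7,19)]
4. After y ≤ 20: [(7,17) (10,17) (8,19) (7,19)]
5. Canonical ring: [(7,17) (10,17) (8,19) (7,19)]

Clipped polygon: [(7,17) (10,17) (8,19) (7,19)]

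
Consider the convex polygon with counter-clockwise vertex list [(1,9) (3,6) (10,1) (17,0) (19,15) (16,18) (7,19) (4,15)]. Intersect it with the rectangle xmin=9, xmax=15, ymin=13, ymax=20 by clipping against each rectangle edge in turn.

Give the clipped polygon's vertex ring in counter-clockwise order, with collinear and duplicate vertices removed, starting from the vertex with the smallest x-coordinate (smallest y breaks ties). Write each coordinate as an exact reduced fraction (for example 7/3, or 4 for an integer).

Clipped polygon: [(9,13) (15,13) (15,163/9) (9,169/9)]

1. After x ≥ 9: [(9,12/7) (10,1) (17,0) (19,15) (16,18) (9,169/9)]
2. After x ≤ 15: [(9,12/7) (10,1) (15,2/7) (15,163/9) (9,169/9)]
3. After y ≥ 13: [(9,13) (15,13) (15,163/9) (9,169/9)]
4. After y ≤ 20: [(9,13) (15,13) (15,163/9) (9,169/9)]
5. Canonical ring: [(9,13) (15,13) (15,163/9) (9,169/9)]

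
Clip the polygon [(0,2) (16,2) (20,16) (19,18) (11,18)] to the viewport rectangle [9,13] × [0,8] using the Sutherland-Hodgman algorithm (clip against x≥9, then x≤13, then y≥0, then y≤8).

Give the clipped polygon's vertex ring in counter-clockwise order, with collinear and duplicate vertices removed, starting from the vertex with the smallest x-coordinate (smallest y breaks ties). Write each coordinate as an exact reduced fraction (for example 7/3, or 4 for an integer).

Clipped polygon: [(9,2) (13,2) (13,8) (9,8)]

1. After x ≥ 9: [(9,166/11) (9,2) (16,2) (20,16) (19,18) (11,18)]
2. After x ≤ 13: [(9,166/11) (9,2) (13,2) (13,18) (11,18)]
3. After y ≥ 0: [(9,166/11) (9,2) (13,2) (13,18) (11,18)]
4. After y ≤ 8: [(9,8) (9,2) (13,2) (13,8)]
5. Canonical ring: [(9,2) (13,2) (13,8) (9,8)]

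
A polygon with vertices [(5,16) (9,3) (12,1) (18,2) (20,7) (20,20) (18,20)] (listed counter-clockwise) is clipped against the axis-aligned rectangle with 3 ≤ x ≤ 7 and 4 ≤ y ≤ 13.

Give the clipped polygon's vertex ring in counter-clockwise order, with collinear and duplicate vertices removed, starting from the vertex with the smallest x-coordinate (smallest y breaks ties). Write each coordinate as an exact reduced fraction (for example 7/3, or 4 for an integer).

Clipped polygon: [(77/13,13) (7,19/2) (7,13)]

1. After x ≥ 3: [(5,16) (9,3) (12,1) (18,2) (20,7) (20,20) (18,20)]
2. After x ≤ 7: [(7,216/13) (5,16) (7,19/2)]
3. After y ≥ 4: [(7,216/13) (5,16) (7,19/2)]
4. After y ≤ 13: [(7,13) (77/13,13) (7,19/2)]
5. Canonical ring: [(77/13,13) (7,19/2) (7,13)]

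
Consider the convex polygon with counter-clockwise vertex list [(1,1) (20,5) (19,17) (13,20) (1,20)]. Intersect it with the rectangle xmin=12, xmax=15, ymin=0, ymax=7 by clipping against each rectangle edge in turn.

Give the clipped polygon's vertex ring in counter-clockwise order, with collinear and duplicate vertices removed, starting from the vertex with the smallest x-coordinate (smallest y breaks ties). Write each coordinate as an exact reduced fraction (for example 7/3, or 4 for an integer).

Clipped polygon: [(12,63/19) (15,75/19) (15,7) (12,7)]

1. After x ≥ 12: [(12,63/19) (20,5) (19,17) (13,20) (12,20)]
2. After x ≤ 15: [(12,63/19) (15,75/19) (15,19) (13,20) (12,20)]
3. After y ≥ 0: [(12,63/19) (15,75/19) (15,19) (13,20) (12,20)]
4. After y ≤ 7: [(12,7) (12,63/19) (15,75/19) (15,7)]
5. Canonical ring: [(12,63/19) (15,75/19) (15,7) (12,7)]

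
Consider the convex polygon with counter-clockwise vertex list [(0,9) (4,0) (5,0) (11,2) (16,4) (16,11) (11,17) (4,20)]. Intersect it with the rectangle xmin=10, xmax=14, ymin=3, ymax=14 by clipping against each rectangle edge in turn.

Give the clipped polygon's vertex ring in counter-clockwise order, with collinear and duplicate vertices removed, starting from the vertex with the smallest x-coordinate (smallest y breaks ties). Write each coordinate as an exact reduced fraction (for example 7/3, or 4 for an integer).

1. After x ≥ 10: [(10,5/3) (11,2) (16,4) (16,11) (11,17) (10,122/7)]
2. After x ≤ 14: [(10,5/3) (11,2) (14,16/5) (14,67/5) (11,17) (10,122/7)]
3. After y ≥ 3: [(10,3) (27/2,3) (14,16/5) (14,67/5) (11,17) (10,122/7)]
4. After y ≤ 14: [(10,14) (10,3) (27/2,3) (14,16/5) (14,67/5) (27/2,14)]
5. Canonical ring: [(10,3) (27/2,3) (14,16/5) (14,67/5) (27/2,14) (10,14)]

Clipped polygon: [(10,3) (27/2,3) (14,16/5) (14,67/5) (27/2,14) (10,14)]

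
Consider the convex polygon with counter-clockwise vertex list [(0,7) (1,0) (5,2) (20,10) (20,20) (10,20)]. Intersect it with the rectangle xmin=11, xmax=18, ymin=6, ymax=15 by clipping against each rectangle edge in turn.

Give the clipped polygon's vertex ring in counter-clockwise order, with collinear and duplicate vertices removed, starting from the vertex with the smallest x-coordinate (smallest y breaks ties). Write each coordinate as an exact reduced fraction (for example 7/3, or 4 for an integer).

1. After x ≥ 11: [(11,26/5) (20,10) (20,20) (11,20)]
2. After x ≤ 18: [(11,26/5) (18,134/15) (18,20) (11,20)]
3. After y ≥ 6: [(11,6) (25/2,6) (18,134/15) (18,20) (11,20)]
4. After y ≤ 15: [(11,15) (11,6) (25/2,6) (18,134/15) (18,15)]
5. Canonical ring: [(11,6) (25/2,6) (18,134/15) (18,15) (11,15)]

Clipped polygon: [(11,6) (25/2,6) (18,134/15) (18,15) (11,15)]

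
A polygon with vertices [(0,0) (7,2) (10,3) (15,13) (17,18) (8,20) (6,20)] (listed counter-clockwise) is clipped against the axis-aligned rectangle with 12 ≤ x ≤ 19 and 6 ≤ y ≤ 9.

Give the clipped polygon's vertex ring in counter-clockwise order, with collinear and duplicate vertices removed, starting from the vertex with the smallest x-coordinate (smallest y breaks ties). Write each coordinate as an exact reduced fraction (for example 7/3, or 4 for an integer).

1. After x ≥ 12: [(12,7) (15,13) (17,18) (12,172/9)]
2. After x ≤ 19: [(12,7) (15,13) (17,18) (12,172/9)]
3. After y ≥ 6: [(12,7) (15,13) (17,18) (12,172/9)]
4. After y ≤ 9: [(12,9) (12,7) (13,9)]
5. Canonical ring: [(12,7) (13,9) (12,9)]

Clipped polygon: [(12,7) (13,9) (12,9)]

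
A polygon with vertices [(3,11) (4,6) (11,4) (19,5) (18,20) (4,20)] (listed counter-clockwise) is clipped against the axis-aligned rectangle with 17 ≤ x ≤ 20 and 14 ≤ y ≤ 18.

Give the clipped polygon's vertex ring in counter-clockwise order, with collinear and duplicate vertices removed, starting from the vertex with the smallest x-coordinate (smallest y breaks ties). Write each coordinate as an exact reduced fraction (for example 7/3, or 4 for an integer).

1. After x ≥ 17: [(17,19/4) (19,5) (18,20) (17,20)]
2. After x ≤ 20: [(17,19/4) (19,5) (18,20) (17,20)]
3. After y ≥ 14: [(17,14) (92/5,14) (18,20) (17,20)]
4. After y ≤ 18: [(17,18) (17,14) (92/5,14) (272/15,18)]
5. Canonical ring: [(17,14) (92/5,14) (272/15,18) (17,18)]

Clipped polygon: [(17,14) (92/5,14) (272/15,18) (17,18)]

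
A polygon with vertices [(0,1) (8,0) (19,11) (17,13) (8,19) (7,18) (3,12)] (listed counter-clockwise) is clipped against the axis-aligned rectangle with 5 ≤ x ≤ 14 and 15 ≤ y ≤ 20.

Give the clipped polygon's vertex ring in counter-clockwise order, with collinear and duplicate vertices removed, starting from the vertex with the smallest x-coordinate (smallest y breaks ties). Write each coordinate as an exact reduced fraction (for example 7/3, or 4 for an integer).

1. After x ≥ 5: [(5,3/8) (8,0) (19,11) (17,13) (8,19) (7,18) (5,15)]
2. After x ≤ 14: [(5,3/8) (8,0) (14,6) (14,15) (8,19) (7,18) (5,15)]
3. After y ≥ 15: [(5,15) (14,15) (14,15) (8,19) (7,18) (5,15)]
4. After y ≤ 20: [(5,15) (14,15) (14,15) (8,19) (7,18) (5,15)]
5. Canonical ring: [(5,15) (14,15) (8,19) (7,18)]

Clipped polygon: [(5,15) (14,15) (8,19) (7,18)]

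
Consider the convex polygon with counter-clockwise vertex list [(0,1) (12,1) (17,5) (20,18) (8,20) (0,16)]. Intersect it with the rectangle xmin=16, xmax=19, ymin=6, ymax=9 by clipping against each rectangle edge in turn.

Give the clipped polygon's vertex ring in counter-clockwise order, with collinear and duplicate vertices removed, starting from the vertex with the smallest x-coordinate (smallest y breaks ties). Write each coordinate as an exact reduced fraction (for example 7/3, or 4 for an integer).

1. After x ≥ 16: [(16,21/5) (17,5) (20,18) (16,56/3)]
2. After x ≤ 19: [(16,21/5) (17,5) (19,41/3) (19,109/6) (16,56/3)]
3. After y ≥ 6: [(16,6) (224/13,6) (19,41/3) (19,109/6) (16,56/3)]
4. After y ≤ 9: [(16,9) (16,6) (224/13,6) (233/13,9)]
5. Canonical ring: [(16,6) (224/13,6) (233/13,9) (16,9)]

Clipped polygon: [(16,6) (224/13,6) (233/13,9) (16,9)]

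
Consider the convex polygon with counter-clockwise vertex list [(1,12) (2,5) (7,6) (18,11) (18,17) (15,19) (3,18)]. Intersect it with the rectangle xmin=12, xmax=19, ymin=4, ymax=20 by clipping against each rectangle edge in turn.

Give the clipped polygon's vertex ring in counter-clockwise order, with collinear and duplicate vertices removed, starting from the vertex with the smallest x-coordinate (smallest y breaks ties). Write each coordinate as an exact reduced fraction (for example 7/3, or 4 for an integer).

Clipped polygon: [(12,91/11) (18,11) (18,17) (15,19) (12,75/4)]

1. After x ≥ 12: [(12,91/11) (18,11) (18,17) (15,19) (12,75/4)]
2. After x ≤ 19: [(12,91/11) (18,11) (18,17) (15,19) (12,75/4)]
3. After y ≥ 4: [(12,91/11) (18,11) (18,17) (15,19) (12,75/4)]
4. After y ≤ 20: [(12,91/11) (18,11) (18,17) (15,19) (12,75/4)]
5. Canonical ring: [(12,91/11) (18,11) (18,17) (15,19) (12,75/4)]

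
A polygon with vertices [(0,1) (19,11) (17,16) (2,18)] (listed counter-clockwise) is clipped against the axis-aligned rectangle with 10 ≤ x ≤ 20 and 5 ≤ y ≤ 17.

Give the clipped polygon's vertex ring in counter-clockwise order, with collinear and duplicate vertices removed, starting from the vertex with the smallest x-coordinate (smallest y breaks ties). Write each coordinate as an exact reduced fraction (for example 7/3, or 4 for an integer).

1. After x ≥ 10: [(10,119/19) (19,11) (17,16) (10,254/15)]
2. After x ≤ 20: [(10,119/19) (19,11) (17,16) (10,254/15)]
3. After y ≥ 5: [(10,119/19) (19,11) (17,16) (10,254/15)]
4. After y ≤ 17: [(10,119/19) (19,11) (17,16) (10,254/15)]
5. Canonical ring: [(10,119/19) (19,11) (17,16) (10,254/15)]

Clipped polygon: [(10,119/19) (19,11) (17,16) (10,254/15)]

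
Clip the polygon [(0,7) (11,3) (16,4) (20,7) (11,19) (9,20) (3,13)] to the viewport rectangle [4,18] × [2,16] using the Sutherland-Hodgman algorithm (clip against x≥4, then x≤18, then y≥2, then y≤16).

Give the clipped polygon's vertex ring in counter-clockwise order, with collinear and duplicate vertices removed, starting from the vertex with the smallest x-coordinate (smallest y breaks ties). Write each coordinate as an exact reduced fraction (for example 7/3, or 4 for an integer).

Clipped polygon: [(4,61/11) (11,3) (16,4) (18,11/2) (18,29/3) (53/4,16) (39/7,16) (4,85/6)]

1. After x ≥ 4: [(4,61/11) (11,3) (16,4) (20,7) (11,19) (9,20) (4,85/6)]
2. After x ≤ 18: [(4,61/11) (11,3) (16,4) (18,11/2) (18,29/3) (11,19) (9,20) (4,85/6)]
3. After y ≥ 2: [(4,61/11) (11,3) (16,4) (18,11/2) (18,29/3) (11,19) (9,20) (4,85/6)]
4. After y ≤ 16: [(4,61/11) (11,3) (16,4) (18,11/2) (18,29/3) (53/4,16) (39/7,16) (4,85/6)]
5. Canonical ring: [(4,61/11) (11,3) (16,4) (18,11/2) (18,29/3) (53/4,16) (39/7,16) (4,85/6)]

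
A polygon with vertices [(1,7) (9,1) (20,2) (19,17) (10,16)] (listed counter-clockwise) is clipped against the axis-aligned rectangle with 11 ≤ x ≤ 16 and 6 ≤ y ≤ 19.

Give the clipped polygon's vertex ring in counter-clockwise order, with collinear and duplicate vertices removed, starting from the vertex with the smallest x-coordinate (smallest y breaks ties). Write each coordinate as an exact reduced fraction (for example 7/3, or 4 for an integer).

Clipped polygon: [(11,6) (16,6) (16,50/3) (11,145/9)]

1. After x ≥ 11: [(11,13/11) (20,2) (19,17) (11,145/9)]
2. After x ≤ 16: [(11,13/11) (16,18/11) (16,50/3) (11,145/9)]
3. After y ≥ 6: [(11,6) (16,6) (16,50/3) (11,145/9)]
4. After y ≤ 19: [(11,6) (16,6) (16,50/3) (11,145/9)]
5. Canonical ring: [(11,6) (16,6) (16,50/3) (11,145/9)]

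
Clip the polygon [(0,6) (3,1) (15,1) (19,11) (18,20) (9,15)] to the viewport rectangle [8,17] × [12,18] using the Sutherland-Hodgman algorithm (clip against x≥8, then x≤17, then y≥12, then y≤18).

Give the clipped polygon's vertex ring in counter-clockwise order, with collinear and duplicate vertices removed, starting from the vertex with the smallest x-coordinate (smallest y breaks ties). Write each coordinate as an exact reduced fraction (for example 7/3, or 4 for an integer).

Clipped polygon: [(8,12) (17,12) (17,18) (72/5,18) (9,15) (8,14)]

1. After x ≥ 8: [(8,14) (8,1) (15,1) (19,11) (18,20) (9,15)]
2. After x ≤ 17: [(8,14) (8,1) (15,1) (17,6) (17,175/9) (9,15)]
3. After y ≥ 12: [(8,14) (8,12) (17,12) (17,175/9) (9,15)]
4. After y ≤ 18: [(8,14) (8,12) (17,12) (17,18) (72/5,18) (9,15)]
5. Canonical ring: [(8,12) (17,12) (17,18) (72/5,18) (9,15) (8,14)]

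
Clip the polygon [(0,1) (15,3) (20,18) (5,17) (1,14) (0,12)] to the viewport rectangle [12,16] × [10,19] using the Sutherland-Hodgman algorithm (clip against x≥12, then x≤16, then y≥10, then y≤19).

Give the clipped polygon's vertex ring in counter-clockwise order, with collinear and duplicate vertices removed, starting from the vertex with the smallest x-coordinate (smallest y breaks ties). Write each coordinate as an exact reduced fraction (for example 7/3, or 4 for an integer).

Clipped polygon: [(12,10) (16,10) (16,266/15) (12,262/15)]

1. After x ≥ 12: [(12,13/5) (15,3) (20,18) (12,262/15)]
2. After x ≤ 16: [(12,13/5) (15,3) (16,6) (16,266/15) (12,262/15)]
3. After y ≥ 10: [(12,10) (16,10) (16,266/15) (12,262/15)]
4. After y ≤ 19: [(12,10) (16,10) (16,266/15) (12,262/15)]
5. Canonical ring: [(12,10) (16,10) (16,266/15) (12,262/15)]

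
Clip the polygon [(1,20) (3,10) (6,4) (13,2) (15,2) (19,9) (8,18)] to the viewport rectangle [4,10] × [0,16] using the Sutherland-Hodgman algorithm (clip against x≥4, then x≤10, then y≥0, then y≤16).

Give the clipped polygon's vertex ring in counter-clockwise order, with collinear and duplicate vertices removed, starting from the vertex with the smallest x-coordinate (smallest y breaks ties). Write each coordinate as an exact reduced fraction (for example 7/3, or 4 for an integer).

1. After x ≥ 4: [(4,134/7) (4,8) (6,4) (13,2) (15,2) (19,9) (8,18)]
2. After x ≤ 10: [(4,134/7) (4,8) (6,4) (10,20/7) (10,180/11) (8,18)]
3. After y ≥ 0: [(4,134/7) (4,8) (6,4) (10,20/7) (10,180/11) (8,18)]
4. After y ≤ 16: [(4,16) (4,8) (6,4) (10,20/7) (10,16)]
5. Canonical ring: [(4,8) (6,4) (10,20/7) (10,16) (4,16)]

Clipped polygon: [(4,8) (6,4) (10,20/7) (10,16) (4,16)]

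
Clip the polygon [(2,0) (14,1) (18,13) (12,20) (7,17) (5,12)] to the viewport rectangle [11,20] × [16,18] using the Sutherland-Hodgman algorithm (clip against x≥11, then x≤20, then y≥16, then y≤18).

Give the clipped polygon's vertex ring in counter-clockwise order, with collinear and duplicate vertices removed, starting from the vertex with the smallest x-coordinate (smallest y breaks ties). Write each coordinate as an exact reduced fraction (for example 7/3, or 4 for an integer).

Clipped polygon: [(11,16) (108/7,16) (96/7,18) (11,18)]

1. After x ≥ 11: [(11,3/4) (14,1) (18,13) (12,20) (11,97/5)]
2. After x ≤ 20: [(11,3/4) (14,1) (18,13) (12,20) (11,97/5)]
3. After y ≥ 16: [(11,16) (108/7,16) (12,20) (11,97/5)]
4. After y ≤ 18: [(11,18) (11,16) (108/7,16) (96/7,18)]
5. Canonical ring: [(11,16) (108/7,16) (96/7,18) (11,18)]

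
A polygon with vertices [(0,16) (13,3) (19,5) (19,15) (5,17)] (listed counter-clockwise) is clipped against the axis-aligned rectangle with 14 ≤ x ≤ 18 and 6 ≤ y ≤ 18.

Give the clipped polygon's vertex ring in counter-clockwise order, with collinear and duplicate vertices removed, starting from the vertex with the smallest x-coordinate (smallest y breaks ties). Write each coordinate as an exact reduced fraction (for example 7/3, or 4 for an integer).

Clipped polygon: [(14,6) (18,6) (18,106/7) (14,110/7)]

1. After x ≥ 14: [(14,10/3) (19,5) (19,15) (14,110/7)]
2. After x ≤ 18: [(14,10/3) (18,14/3) (18,106/7) (14,110/7)]
3. After y ≥ 6: [(14,6) (18,6) (18,106/7) (14,110/7)]
4. After y ≤ 18: [(14,6) (18,6) (18,106/7) (14,110/7)]
5. Canonical ring: [(14,6) (18,6) (18,106/7) (14,110/7)]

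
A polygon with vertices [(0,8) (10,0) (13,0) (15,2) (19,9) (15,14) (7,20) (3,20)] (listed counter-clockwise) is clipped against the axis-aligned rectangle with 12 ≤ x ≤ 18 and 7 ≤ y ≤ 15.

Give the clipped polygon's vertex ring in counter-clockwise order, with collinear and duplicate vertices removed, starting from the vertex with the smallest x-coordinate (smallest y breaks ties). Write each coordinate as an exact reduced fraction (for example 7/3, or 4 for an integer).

Clipped polygon: [(12,7) (125/7,7) (18,29/4) (18,41/4) (15,14) (41/3,15) (12,15)]

1. After x ≥ 12: [(12,0) (13,0) (15,2) (19,9) (15,14) (12,65/4)]
2. After x ≤ 18: [(12,0) (13,0) (15,2) (18,29/4) (18,41/4) (15,14) (12,65/4)]
3. After y ≥ 7: [(12,7) (125/7,7) (18,29/4) (18,41/4) (15,14) (12,65/4)]
4. After y ≤ 15: [(12,15) (12,7) (125/7,7) (18,29/4) (18,41/4) (15,14) (41/3,15)]
5. Canonical ring: [(12,7) (125/7,7) (18,29/4) (18,41/4) (15,14) (41/3,15) (12,15)]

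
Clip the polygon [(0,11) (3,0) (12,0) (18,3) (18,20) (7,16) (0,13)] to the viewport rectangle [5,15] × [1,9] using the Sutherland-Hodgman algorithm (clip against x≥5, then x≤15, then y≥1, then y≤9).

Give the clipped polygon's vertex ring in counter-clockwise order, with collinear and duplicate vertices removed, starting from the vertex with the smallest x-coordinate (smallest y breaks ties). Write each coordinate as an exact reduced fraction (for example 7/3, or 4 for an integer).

1. After x ≥ 5: [(5,0) (12,0) (18,3) (18,20) (7,16) (5,106/7)]
2. After x ≤ 15: [(5,0) (12,0) (15,3/2) (15,208/11) (7,16) (5,106/7)]
3. After y ≥ 1: [(5,1) (14,1) (15,3/2) (15,208/11) (7,16) (5,106/7)]
4. After y ≤ 9: [(5,9) (5,1) (14,1) (15,3/2) (15,9)]
5. Canonical ring: [(5,1) (14,1) (15,3/2) (15,9) (5,9)]

Clipped polygon: [(5,1) (14,1) (15,3/2) (15,9) (5,9)]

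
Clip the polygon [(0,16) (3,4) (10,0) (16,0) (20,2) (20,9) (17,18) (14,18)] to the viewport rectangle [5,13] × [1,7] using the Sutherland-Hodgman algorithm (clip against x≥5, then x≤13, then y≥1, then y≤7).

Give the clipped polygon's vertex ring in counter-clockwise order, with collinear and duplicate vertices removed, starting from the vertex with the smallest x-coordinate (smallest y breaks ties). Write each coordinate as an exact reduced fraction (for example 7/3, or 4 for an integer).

Clipped polygon: [(5,20/7) (33/4,1) (13,1) (13,7) (5,7)]

1. After x ≥ 5: [(5,117/7) (5,20/7) (10,0) (16,0) (20,2) (20,9) (17,18) (14,18)]
2. After x ≤ 13: [(13,125/7) (5,117/7) (5,20/7) (10,0) (13,0)]
3. After y ≥ 1: [(13,1) (13,125/7) (5,117/7) (5,20/7) (33/4,1)]
4. After y ≤ 7: [(13,1) (13,7) (5,7) (5,20/7) (33/4,1)]
5. Canonical ring: [(5,20/7) (33/4,1) (13,1) (13,7) (5,7)]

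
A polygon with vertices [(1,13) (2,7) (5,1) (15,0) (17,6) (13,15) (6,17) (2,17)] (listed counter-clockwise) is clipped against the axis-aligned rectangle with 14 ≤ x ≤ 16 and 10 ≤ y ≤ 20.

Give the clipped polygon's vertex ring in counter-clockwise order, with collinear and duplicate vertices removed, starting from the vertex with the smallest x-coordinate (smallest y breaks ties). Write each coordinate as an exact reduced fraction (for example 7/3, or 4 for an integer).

Clipped polygon: [(14,10) (137/9,10) (14,51/4)]

1. After x ≥ 14: [(14,1/10) (15,0) (17,6) (14,51/4)]
2. After x ≤ 16: [(14,1/10) (15,0) (16,3) (16,33/4) (14,51/4)]
3. After y ≥ 10: [(14,10) (137/9,10) (14,51/4)]
4. After y ≤ 20: [(14,10) (137/9,10) (14,51/4)]
5. Canonical ring: [(14,10) (137/9,10) (14,51/4)]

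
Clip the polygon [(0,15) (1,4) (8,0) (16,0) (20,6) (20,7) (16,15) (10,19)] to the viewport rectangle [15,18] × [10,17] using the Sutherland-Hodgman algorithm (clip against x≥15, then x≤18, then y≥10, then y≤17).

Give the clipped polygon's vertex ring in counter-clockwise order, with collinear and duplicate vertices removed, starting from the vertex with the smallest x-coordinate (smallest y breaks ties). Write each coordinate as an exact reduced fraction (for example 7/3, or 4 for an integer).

1. After x ≥ 15: [(15,0) (16,0) (20,6) (20,7) (16,15) (15,47/3)]
2. After x ≤ 18: [(15,0) (16,0) (18,3) (18,11) (16,15) (15,47/3)]
3. After y ≥ 10: [(15,10) (18,10) (18,11) (16,15) (15,47/3)]
4. After y ≤ 17: [(15,10) (18,10) (18,11) (16,15) (15,47/3)]
5. Canonical ring: [(15,10) (18,10) (18,11) (16,15) (15,47/3)]

Clipped polygon: [(15,10) (18,10) (18,11) (16,15) (15,47/3)]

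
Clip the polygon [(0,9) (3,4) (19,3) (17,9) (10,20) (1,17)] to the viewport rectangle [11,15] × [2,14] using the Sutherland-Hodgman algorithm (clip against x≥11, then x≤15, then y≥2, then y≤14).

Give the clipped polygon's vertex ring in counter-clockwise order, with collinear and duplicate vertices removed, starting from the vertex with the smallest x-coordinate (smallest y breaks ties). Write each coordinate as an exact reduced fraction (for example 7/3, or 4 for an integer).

1. After x ≥ 11: [(11,7/2) (19,3) (17,9) (11,129/7)]
2. After x ≤ 15: [(11,7/2) (15,13/4) (15,85/7) (11,129/7)]
3. After y ≥ 2: [(11,7/2) (15,13/4) (15,85/7) (11,129/7)]
4. After y ≤ 14: [(11,14) (11,7/2) (15,13/4) (15,85/7) (152/11,14)]
5. Canonical ring: [(11,7/2) (15,13/4) (15,85/7) (152/11,14) (11,14)]

Clipped polygon: [(11,7/2) (15,13/4) (15,85/7) (152/11,14) (11,14)]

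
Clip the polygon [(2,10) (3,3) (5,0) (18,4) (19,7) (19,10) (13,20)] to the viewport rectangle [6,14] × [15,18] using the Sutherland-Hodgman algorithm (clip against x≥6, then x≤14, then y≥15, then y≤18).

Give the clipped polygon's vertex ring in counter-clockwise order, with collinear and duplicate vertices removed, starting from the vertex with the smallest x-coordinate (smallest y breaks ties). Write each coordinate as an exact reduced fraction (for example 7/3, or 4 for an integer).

1. After x ≥ 6: [(6,150/11) (6,4/13) (18,4) (19,7) (19,10) (13,20)]
2. After x ≤ 14: [(6,150/11) (6,4/13) (14,36/13) (14,55/3) (13,20)]
3. After y ≥ 15: [(15/2,15) (14,15) (14,55/3) (13,20)]
4. After y ≤ 18: [(54/5,18) (15/2,15) (14,15) (14,18)]
5. Canonical ring: [(15/2,15) (14,15) (14,18) (54/5,18)]

Clipped polygon: [(15/2,15) (14,15) (14,18) (54/5,18)]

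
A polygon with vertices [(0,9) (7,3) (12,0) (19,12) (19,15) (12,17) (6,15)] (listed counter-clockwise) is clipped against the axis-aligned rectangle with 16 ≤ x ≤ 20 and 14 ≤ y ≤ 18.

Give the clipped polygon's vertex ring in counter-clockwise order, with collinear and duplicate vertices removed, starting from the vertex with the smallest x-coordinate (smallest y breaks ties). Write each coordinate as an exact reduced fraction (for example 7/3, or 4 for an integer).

Clipped polygon: [(16,14) (19,14) (19,15) (16,111/7)]

1. After x ≥ 16: [(16,48/7) (19,12) (19,15) (16,111/7)]
2. After x ≤ 20: [(16,48/7) (19,12) (19,15) (16,111/7)]
3. After y ≥ 14: [(16,14) (19,14) (19,15) (16,111/7)]
4. After y ≤ 18: [(16,14) (19,14) (19,15) (16,111/7)]
5. Canonical ring: [(16,14) (19,14) (19,15) (16,111/7)]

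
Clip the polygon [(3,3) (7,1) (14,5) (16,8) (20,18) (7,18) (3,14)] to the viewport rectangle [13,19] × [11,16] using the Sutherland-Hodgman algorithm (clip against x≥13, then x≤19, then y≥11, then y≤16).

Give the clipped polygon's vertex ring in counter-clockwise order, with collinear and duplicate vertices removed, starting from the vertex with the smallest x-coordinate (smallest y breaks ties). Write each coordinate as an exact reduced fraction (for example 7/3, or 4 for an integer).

Clipped polygon: [(13,11) (86/5,11) (19,31/2) (19,16) (13,16)]

1. After x ≥ 13: [(13,31/7) (14,5) (16,8) (20,18) (13,18)]
2. After x ≤ 19: [(13,31/7) (14,5) (16,8) (19,31/2) (19,18) (13,18)]
3. After y ≥ 11: [(13,11) (86/5,11) (19,31/2) (19,18) (13,18)]
4. After y ≤ 16: [(13,16) (13,11) (86/5,11) (19,31/2) (19,16)]
5. Canonical ring: [(13,11) (86/5,11) (19,31/2) (19,16) (13,16)]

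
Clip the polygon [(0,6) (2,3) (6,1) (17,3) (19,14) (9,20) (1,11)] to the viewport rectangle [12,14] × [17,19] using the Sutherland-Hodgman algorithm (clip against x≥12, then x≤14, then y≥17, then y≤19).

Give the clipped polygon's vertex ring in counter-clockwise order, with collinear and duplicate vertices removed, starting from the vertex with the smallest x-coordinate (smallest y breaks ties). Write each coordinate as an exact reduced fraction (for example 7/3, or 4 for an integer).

1. After x ≥ 12: [(12,23/11) (17,3) (19,14) (12,91/5)]
2. After x ≤ 14: [(12,23/11) (14,27/11) (14,17) (12,91/5)]
3. After y ≥ 17: [(12,17) (14,17) (14,17) (12,91/5)]
4. After y ≤ 19: [(12,17) (14,17) (14,17) (12,91/5)]
5. Canonical ring: [(12,17) (14,17) (12,91/5)]

Clipped polygon: [(12,17) (14,17) (12,91/5)]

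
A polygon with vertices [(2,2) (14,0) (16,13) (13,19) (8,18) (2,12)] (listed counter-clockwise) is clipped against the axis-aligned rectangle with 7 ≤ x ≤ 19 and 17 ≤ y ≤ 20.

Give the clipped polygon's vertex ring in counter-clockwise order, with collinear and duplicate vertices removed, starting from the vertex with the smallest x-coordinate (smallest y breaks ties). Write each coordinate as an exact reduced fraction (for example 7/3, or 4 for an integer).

1. After x ≥ 7: [(7,7/6) (14,0) (16,13) (13,19) (8,18) (7,17)]
2. After x ≤ 19: [(7,7/6) (14,0) (16,13) (13,19) (8,18) (7,17)]
3. After y ≥ 17: [(7,17) (14,17) (13,19) (8,18) (7,17)]
4. After y ≤ 20: [(7,17) (14,17) (13,19) (8,18) (7,17)]
5. Canonical ring: [(7,17) (14,17) (13,19) (8,18)]

Clipped polygon: [(7,17) (14,17) (13,19) (8,18)]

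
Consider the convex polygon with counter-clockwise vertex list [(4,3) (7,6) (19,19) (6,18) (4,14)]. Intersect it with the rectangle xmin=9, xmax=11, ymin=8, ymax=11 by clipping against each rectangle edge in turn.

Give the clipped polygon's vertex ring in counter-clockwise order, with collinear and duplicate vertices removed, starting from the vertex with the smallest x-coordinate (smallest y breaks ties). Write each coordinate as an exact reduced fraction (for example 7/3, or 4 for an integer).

1. After x ≥ 9: [(9,49/6) (19,19) (9,237/13)]
2. After x ≤ 11: [(9,49/6) (11,31/3) (11,239/13) (9,237/13)]
3. After y ≥ 8: [(9,49/6) (11,31/3) (11,239/13) (9,237/13)]
4. After y ≤ 11: [(9,11) (9,49/6) (11,31/3) (11,11)]
5. Canonical ring: [(9,49/6) (11,31/3) (11,11) (9,11)]

Clipped polygon: [(9,49/6) (11,31/3) (11,11) (9,11)]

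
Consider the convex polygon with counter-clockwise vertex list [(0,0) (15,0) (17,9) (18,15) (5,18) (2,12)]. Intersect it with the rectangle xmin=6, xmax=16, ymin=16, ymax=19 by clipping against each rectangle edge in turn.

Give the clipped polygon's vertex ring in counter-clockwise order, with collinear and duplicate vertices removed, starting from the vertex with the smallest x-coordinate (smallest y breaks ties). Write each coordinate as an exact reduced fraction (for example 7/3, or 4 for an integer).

Clipped polygon: [(6,16) (41/3,16) (6,231/13)]

1. After x ≥ 6: [(6,0) (15,0) (17,9) (18,15) (6,231/13)]
2. After x ≤ 16: [(6,0) (15,0) (16,9/2) (16,201/13) (6,231/13)]
3. After y ≥ 16: [(6,16) (41/3,16) (6,231/13)]
4. After y ≤ 19: [(6,16) (41/3,16) (6,231/13)]
5. Canonical ring: [(6,16) (41/3,16) (6,231/13)]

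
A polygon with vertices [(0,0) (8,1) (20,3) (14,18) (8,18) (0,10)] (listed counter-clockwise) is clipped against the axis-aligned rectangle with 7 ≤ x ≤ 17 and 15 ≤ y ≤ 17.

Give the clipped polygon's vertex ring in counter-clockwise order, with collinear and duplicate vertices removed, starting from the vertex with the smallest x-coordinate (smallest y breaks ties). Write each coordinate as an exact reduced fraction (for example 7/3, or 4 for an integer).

Clipped polygon: [(7,15) (76/5,15) (72/5,17) (7,17)]

1. After x ≥ 7: [(7,7/8) (8,1) (20,3) (14,18) (8,18) (7,17)]
2. After x ≤ 17: [(7,7/8) (8,1) (17,5/2) (17,21/2) (14,18) (8,18) (7,17)]
3. After y ≥ 15: [(7,15) (76/5,15) (14,18) (8,18) (7,17)]
4. After y ≤ 17: [(7,15) (76/5,15) (72/5,17) (7,17) (7,17)]
5. Canonical ring: [(7,15) (76/5,15) (72/5,17) (7,17)]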